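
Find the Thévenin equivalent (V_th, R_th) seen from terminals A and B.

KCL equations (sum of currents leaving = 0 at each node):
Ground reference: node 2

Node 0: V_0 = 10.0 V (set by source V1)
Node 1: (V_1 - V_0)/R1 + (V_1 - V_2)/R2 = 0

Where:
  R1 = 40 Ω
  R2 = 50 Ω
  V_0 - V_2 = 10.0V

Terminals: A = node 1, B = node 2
Step 1 — V_th is the open-circuit voltage V_A - V_B (nothing connected across the terminals).
Nodal analysis, taking node 2 as the 0 V reference.
Source V1 fixes V_0 = 10 V.
KCL at each unknown node (sum of currents leaving = 0; resistances in Ω):
  Node 1: (V_1 - 10)/40 + (V_1 - 0)/50 = 0
Collecting terms: 0.045 × V_1 = 0.25  =>  V_1 = 5.556 V
V_th = V_1 - V_2 = 5.556 - 0 = 5.556 V
Step 2 — R_th: zero the source — replace V1 by a short circuit (node 2 merges into node 0) — and find the resistance seen between A (node 1) and B (node 0).
Reduce the network between node 1 (A) and node 0 (B) by series/parallel combination:
  Rp1 = R1 ‖ R2 (parallel, both between nodes 0 and 1) = 1/(1/40 + 1/50) = 22.22 Ω
R_th = 22.22 Ω

Final answer: V_th = 5.556 V, R_th = 22.22 Ω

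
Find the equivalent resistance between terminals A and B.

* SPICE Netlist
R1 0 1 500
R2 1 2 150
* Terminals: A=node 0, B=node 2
Reduce the network between node 0 (A) and node 2 (B) by series/parallel combination:
  Rs1 = R1 + R2 (series, joined only at node 1) = 500 + 150 = 650 Ω
R_eq = 650 Ω

Final answer: 650 Ω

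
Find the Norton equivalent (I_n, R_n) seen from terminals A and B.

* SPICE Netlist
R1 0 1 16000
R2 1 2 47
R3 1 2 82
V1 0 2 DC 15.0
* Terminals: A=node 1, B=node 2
Find the Thévenin equivalent first; then I_n = V_th/R_th and R_n = R_th.
Step 1 — V_th is the open-circuit voltage V_A - V_B (nothing connected across the terminals).
Nodal analysis, taking node 2 as the 0 V reference.
Source V1 fixes V_0 = 15 V.
KCL at each unknown node (sum of currents leaving = 0; resistances in Ω):
  Node 1: (V_1 - 15)/16000 + (V_1 - 0)/47 + (V_1 - 0)/82 = 0
Collecting terms: 0.03353 × V_1 = 0.0009375  =>  V_1 = 0.02796 V
V_th = V_1 - V_2 = 0.02796 - 0 = 0.02796 V
Step 2 — R_th: zero the source — replace V1 by a short circuit (node 2 merges into node 0) — and find the resistance seen between A (node 1) and B (node 0).
Reduce the network between node 1 (A) and node 0 (B) by series/parallel combination:
  Rp1 = R1 ‖ R2 ‖ R3 (parallel, all between nodes 0 and 1) = 1/(1/16000 + 1/47 + 1/82) = 29.82 Ω
R_th = 29.82 Ω
I_n = V_th/R_th = 0.02796/29.82 = 0.0009375 A, and R_n = R_th = 29.82 Ω

Final answer: I_n = 0.0009375 A, R_n = 29.82 Ω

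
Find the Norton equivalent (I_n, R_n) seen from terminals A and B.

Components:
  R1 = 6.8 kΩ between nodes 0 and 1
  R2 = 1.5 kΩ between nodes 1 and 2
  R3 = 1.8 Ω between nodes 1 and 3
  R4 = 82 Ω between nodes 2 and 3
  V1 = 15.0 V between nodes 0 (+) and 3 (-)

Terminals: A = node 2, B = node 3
Find the Thévenin equivalent first; then I_n = V_th/R_th and R_n = R_th.
Step 1 — V_th is the open-circuit voltage V_A - V_B (nothing connected across the terminals).
Nodal analysis, taking node 3 as the 0 V reference.
Source V1 fixes V_0 = 15 V.
KCL at each unknown node (sum of currents leaving = 0; resistances in Ω):
  Node 1: (V_1 - 15)/6800 + (V_1 - V_2)/1500 + (V_1 - 0)/1.8 = 0
  Node 2: (V_2 - V_1)/1500 + (V_2 - 0)/82 = 0
Collecting terms (coefficients in siemens):
  0.5564·V_1 - 0.0006667·V_2 = 0.002206
  0.01286·V_2 - 0.0006667·V_1 = 0
Determinant D = (0.5564)(0.01286) - (-0.0006667)(-0.0006667) = 0.007155
V_1 = [(0.002206)(0.01286) - (-0.0006667)(0)]/D = 0.003965 V
V_2 = [(0.5564)(0) - (0.002206)(-0.0006667)]/D = 0.0002055 V
V_th = V_2 - V_3 = 0.0002055 - 0 = 0.0002055 V
Step 2 — R_th: zero the source — replace V1 by a short circuit (node 3 merges into node 0) — and find the resistance seen between A (node 2) and B (node 0).
Reduce the network between node 2 (A) and node 0 (B) by series/parallel combination:
  Rp1 = R1 ‖ R3 (parallel, both between nodes 0 and 1) = 1/(1/6800 + 1/1.8) = 1.8 Ω
  Rs1 = R2 + Rp1 (series, joined only at node 1) = 1500 + 1.8 = 1502 Ω
  Rp2 = R4 ‖ Rs1 (parallel, both between nodes 0 and 2) = 1/(1/82 + 1/1502) = 77.75 Ω
R_th = 77.75 Ω
I_n = V_th/R_th = 0.0002055/77.75 = 0.000002643 A, and R_n = R_th = 77.75 Ω

Final answer: I_n = 2.643e-06 A, R_n = 77.75 Ω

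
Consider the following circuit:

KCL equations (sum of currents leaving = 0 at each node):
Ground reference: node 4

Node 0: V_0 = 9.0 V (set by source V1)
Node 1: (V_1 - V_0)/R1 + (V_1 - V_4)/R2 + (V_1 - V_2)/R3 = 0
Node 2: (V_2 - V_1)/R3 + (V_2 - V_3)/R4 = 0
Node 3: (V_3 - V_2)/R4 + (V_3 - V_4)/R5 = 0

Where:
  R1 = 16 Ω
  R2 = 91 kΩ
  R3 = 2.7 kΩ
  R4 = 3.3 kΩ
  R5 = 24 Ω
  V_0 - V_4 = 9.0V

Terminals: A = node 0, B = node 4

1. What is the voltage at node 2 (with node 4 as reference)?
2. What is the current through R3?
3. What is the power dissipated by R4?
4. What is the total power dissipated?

Nodal analysis, taking node 4 as the 0 V reference.
Source V1 fixes V_0 = 9 V.
KCL at each unknown node (sum of currents leaving = 0; resistances in Ω):
  Node 1: (V_1 - 9)/16 + (V_1 - 0)/91000 + (V_1 - V_2)/2700 = 0
  Node 2: (V_2 - V_1)/2700 + (V_2 - V_3)/3300 = 0
  Node 3: (V_3 - V_2)/3300 + (V_3 - 0)/24 = 0
Collecting terms (coefficients in siemens):
  0.06288·V_1 - 0.0003704·V_2 = 0.5625
  0.0006734·V_2 - 0.0003704·V_1 - 0.000303·V_3 = 0
  0.04197·V_3 - 0.000303·V_2 = 0
Solving these 3 simultaneous equations (Gaussian elimination) gives:
  V_1 = 8.975 V, V_2 = 4.952 V, V_3 = 0.03576 V
Part 1:
  Read off the nodal solution: V_2 = 4.952 V
Part 2:
  I_R3 = (V_1 - V_2)/R3 = (8.975 - 4.952)/2700 = 0.00149 A
  Magnitude: I_R3 = 0.00149 A
Part 3:
  I_R4 = (V_2 - V_3)/R4 = (4.952 - 0.03576)/3300 = 0.00149 A
  P_R4 = I_R4² × R4 = (0.00149)² × 3300 = 0.007324 W
Part 4:
  Power in each resistor, P = (ΔV)²/R:
    P_R1 = (9 - 8.975)²/16 = 0.00004037 W
    P_R2 = (8.975 - 0)²/91000 = 0.0008851 W
    P_R3 = (8.975 - 4.952)²/2700 = 0.005993 W
    P_R4 = (4.952 - 0.03576)²/3300 = 0.007324 W
    P_R5 = (0.03576 - 0)²/24 = 0.00005327 W
  P_total = P_R1 + P_R2 + P_R3 + P_R4 + P_R5 = 0.0143 W

Final answers:
1. V_2 = 4.952 V
2. I_R3 = 0.00149 A
3. P_R4 = 0.007324 W
4. P_total = 0.0143 W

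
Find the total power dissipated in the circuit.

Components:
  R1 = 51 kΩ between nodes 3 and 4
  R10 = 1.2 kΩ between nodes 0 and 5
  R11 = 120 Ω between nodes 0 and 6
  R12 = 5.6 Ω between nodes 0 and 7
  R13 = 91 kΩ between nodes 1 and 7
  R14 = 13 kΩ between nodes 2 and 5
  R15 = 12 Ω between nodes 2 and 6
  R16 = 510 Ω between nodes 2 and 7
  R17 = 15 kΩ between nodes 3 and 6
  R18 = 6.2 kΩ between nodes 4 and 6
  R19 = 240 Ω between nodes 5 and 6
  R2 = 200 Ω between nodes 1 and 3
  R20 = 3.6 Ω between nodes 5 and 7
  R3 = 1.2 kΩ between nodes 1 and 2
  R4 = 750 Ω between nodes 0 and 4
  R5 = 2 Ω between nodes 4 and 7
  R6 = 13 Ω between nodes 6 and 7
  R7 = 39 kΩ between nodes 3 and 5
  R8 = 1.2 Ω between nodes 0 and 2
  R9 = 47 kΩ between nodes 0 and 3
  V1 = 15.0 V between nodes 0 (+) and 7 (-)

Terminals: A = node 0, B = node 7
Nodal analysis, taking node 7 as the 0 V reference.
Source V1 fixes V_0 = 15 V.
KCL at each unknown node (sum of currents leaving = 0; resistances in Ω):
  Node 1: (V_1 - V_3)/200 + (V_1 - V_2)/1200 + (V_1 - 0)/91000 = 0
  Node 2: (V_2 - V_1)/1200 + (V_2 - 15)/1.2 + (V_2 - V_5)/13000 + (V_2 - V_6)/12 + (V_2 - 0)/510 = 0
  Node 3: (V_3 - V_4)/51000 + (V_3 - V_1)/200 + (V_3 - V_5)/39000 + (V_3 - 15)/47000 + (V_3 - V_6)/15000 = 0
  Node 4: (V_4 - V_3)/51000 + (V_4 - 15)/750 + (V_4 - 0)/2 + (V_4 - V_6)/6200 = 0
  Node 5: (V_5 - V_3)/39000 + (V_5 - 15)/1200 + (V_5 - V_2)/13000 + (V_5 - V_6)/240 + (V_5 - 0)/3.6 = 0
  Node 6: (V_6 - 0)/13 + (V_6 - 15)/120 + (V_6 - V_2)/12 + (V_6 - V_3)/15000 + (V_6 - V_4)/6200 + (V_6 - V_5)/240 = 0
Collecting terms (coefficients in siemens):
  0.005844·V_1 - 0.0008333·V_2 - 0.005·V_3 = 0
  0.9195·V_2 - 0.0008333·V_1 - 0.00007692·V_5 - 0.08333·V_6 = 12.5
  0.005133·V_3 - 0.005·V_1 - 0.00001961·V_4 - 0.00002564·V_5 - 0.00006667·V_6 = 0.0003191
  0.5015·V_4 - 0.00001961·V_3 - 0.0001613·V_6 = 0.02
  0.2829·V_5 - 0.00007692·V_2 - 0.00002564·V_3 - 0.004167·V_6 = 0.0125
  0.173·V_6 - 0.08333·V_2 - 0.00006667·V_3 - 0.0001613·V_4 - 0.004167·V_5 = 0.125
Solving these 6 simultaneous equations (Gaussian elimination) gives:
  V_1 = 13.06 V, V_2 = 14.3 V, V_3 = 12.89 V, V_4 = 0.04283 V
  V_5 = 0.1615 V, V_6 = 7.618 V
Power in each resistor, P = (ΔV)²/R:
  P_R1 = (12.89 - 0.04283)²/51000 = 0.003234 W
  P_R2 = (13.06 - 12.89)²/200 = 0.0001564 W
  P_R3 = (13.06 - 14.3)²/1200 = 0.001268 W
  P_R4 = (15 - 0.04283)²/750 = 0.2983 W
  P_R5 = (0.04283 - 0)²/2 = 0.0009173 W
  P_R6 = (7.618 - 0)²/13 = 4.465 W
  P_R7 = (12.89 - 0.1615)²/39000 = 0.004152 W
  P_R8 = (15 - 14.3)²/1.2 = 0.4129 W
  P_R9 = (15 - 12.89)²/47000 = 0.0000951 W
  P_R10 = (15 - 0.1615)²/1200 = 0.1835 W
  P_R11 = (15 - 7.618)²/120 = 0.4541 W
  P_R12 = (15 - 0)²/5.6 = 40.18 W
  P_R13 = (13.06 - 0)²/91000 = 0.001875 W
  P_R14 = (14.3 - 0.1615)²/13000 = 0.01537 W
  P_R15 = (14.3 - 7.618)²/12 = 3.716 W
  P_R16 = (14.3 - 0)²/510 = 0.4007 W
  P_R17 = (12.89 - 7.618)²/15000 = 0.00185 W
  P_R18 = (0.04283 - 7.618)²/6200 = 0.009257 W
  P_R19 = (0.1615 - 7.618)²/240 = 0.2317 W
  P_R20 = (0.1615 - 0)²/3.6 = 0.007241 W
P_total = P_R1 + P_R2 + P_R3 + P_R4 + P_R5 + P_R6 + P_R7 + P_R8 + P_R9 + P_R10 + P_R11 + P_R12 + P_R13 + P_R14 + P_R15 + P_R16 + P_R17 + P_R18 + P_R19 + P_R20 = 50.39 W

Final answer: 50.39 W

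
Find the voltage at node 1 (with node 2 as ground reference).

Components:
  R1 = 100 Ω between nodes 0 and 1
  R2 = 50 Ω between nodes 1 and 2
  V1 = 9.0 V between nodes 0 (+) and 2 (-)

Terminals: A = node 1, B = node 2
Nodal analysis, taking node 2 as the 0 V reference.
Source V1 fixes V_0 = 9 V.
KCL at each unknown node (sum of currents leaving = 0; resistances in Ω):
  Node 1: (V_1 - 9)/100 + (V_1 - 0)/50 = 0
Collecting terms: 0.03 × V_1 = 0.09  =>  V_1 = 3 V
The requested potential is V_1 = 3 V.

Final answer: V_1 = 3 V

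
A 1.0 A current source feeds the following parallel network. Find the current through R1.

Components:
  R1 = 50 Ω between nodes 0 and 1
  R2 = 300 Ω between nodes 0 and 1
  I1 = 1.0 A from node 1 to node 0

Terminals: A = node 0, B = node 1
All resistors sit directly between nodes 0 and 1, so they are in parallel and share one voltage V; the full source current 1 A splits among them.
1/R_par = 1/50 + 1/300 = 0.02333 S  =>  R_par = 42.86 Ω
V = I × R_par = 1 × 42.86 = 42.86 V
I_R1 = V/R1 = 42.86/50 = 0.8571 A

Final answer: 0.8571 A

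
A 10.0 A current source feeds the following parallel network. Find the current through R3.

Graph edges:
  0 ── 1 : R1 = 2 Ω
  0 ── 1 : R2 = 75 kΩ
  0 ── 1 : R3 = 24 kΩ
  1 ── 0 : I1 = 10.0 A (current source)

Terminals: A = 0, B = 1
All resistors sit directly between nodes 0 and 1, so they are in parallel and share one voltage V; the full source current 10 A splits among them.
1/R_par = 1/2 + 1/75000 + 1/24000 = 0.5001 S  =>  R_par = 2 Ω
V = I × R_par = 10 × 2 = 20 V
I_R3 = V/R3 = 20/24000 = 0.0008332 A

Final answer: 0.0008332 A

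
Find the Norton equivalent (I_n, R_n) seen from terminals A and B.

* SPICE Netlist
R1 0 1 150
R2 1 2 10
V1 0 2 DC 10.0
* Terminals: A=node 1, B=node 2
Find the Thévenin equivalent first; then I_n = V_th/R_th and R_n = R_th.
Step 1 — V_th is the open-circuit voltage V_A - V_B (nothing connected across the terminals).
Nodal analysis, taking node 2 as the 0 V reference.
Source V1 fixes V_0 = 10 V.
KCL at each unknown node (sum of currents leaving = 0; resistances in Ω):
  Node 1: (V_1 - 10)/150 + (V_1 - 0)/10 = 0
Collecting terms: 0.1067 × V_1 = 0.06667  =>  V_1 = 0.625 V
V_th = V_1 - V_2 = 0.625 - 0 = 0.625 V
Step 2 — R_th: zero the source — replace V1 by a short circuit (node 2 merges into node 0) — and find the resistance seen between A (node 1) and B (node 0).
Reduce the network between node 1 (A) and node 0 (B) by series/parallel combination:
  Rp1 = R1 ‖ R2 (parallel, both between nodes 0 and 1) = 1/(1/150 + 1/10) = 9.375 Ω
R_th = 9.375 Ω
I_n = V_th/R_th = 0.625/9.375 = 0.06667 A, and R_n = R_th = 9.375 Ω

Final answer: I_n = 0.06667 A, R_n = 9.375 Ω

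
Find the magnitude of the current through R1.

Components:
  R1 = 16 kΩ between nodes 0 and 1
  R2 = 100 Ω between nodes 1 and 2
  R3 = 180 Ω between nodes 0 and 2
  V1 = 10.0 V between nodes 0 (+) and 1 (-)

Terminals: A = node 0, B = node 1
Nodal analysis, taking node 1 as the 0 V reference.
Source V1 fixes V_0 = 10 V.
KCL at each unknown node (sum of currents leaving = 0; resistances in Ω):
  Node 2: (V_2 - 0)/100 + (V_2 - 10)/180 = 0
Collecting terms: 0.01556 × V_2 = 0.05556  =>  V_2 = 3.571 V
I_R1 = (V_0 - V_1)/R1 = (10 - 0)/16000 = 0.000625 A
|I_R1| = 0.000625 A

Final answer: |I_R1| = 0.000625 A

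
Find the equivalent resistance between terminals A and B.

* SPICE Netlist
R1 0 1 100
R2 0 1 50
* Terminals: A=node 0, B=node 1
Reduce the network between node 0 (A) and node 1 (B) by series/parallel combination:
  Rp1 = R1 ‖ R2 (parallel, both between nodes 0 and 1) = 1/(1/100 + 1/50) = 33.33 Ω
R_eq = 33.33 Ω

Final answer: 33.33 Ω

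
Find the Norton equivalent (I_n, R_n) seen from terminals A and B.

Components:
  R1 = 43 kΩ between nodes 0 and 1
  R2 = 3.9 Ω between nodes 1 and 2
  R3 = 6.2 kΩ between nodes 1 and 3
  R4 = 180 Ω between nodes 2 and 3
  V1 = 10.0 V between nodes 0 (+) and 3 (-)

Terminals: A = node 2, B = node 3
Find the Thévenin equivalent first; then I_n = V_th/R_th and R_n = R_th.
Step 1 — V_th is the open-circuit voltage V_A - V_B (nothing connected across the terminals).
Nodal analysis, taking node 3 as the 0 V reference.
Source V1 fixes V_0 = 10 V.
KCL at each unknown node (sum of currents leaving = 0; resistances in Ω):
  Node 1: (V_1 - 10)/43000 + (V_1 - V_2)/3.9 + (V_1 - 0)/6200 = 0
  Node 2: (V_2 - V_1)/3.9 + (V_2 - 0)/180 = 0
Collecting terms (coefficients in siemens):
  0.2566·V_1 - 0.2564·V_2 = 0.0002326
  0.262·V_2 - 0.2564·V_1 = 0
Determinant D = (0.2566)(0.262) - (-0.2564)(-0.2564) = 0.001473
V_1 = [(0.0002326)(0.262) - (-0.2564)(0)]/D = 0.04136 V
V_2 = [(0.2566)(0) - (0.0002326)(-0.2564)]/D = 0.04049 V
V_th = V_2 - V_3 = 0.04049 - 0 = 0.04049 V
Step 2 — R_th: zero the source — replace V1 by a short circuit (node 3 merges into node 0) — and find the resistance seen between A (node 2) and B (node 0).
Reduce the network between node 2 (A) and node 0 (B) by series/parallel combination:
  Rp1 = R1 ‖ R3 (parallel, both between nodes 0 and 1) = 1/(1/43000 + 1/6200) = 5419 Ω
  Rs1 = R2 + Rp1 (series, joined only at node 1) = 3.9 + 5419 = 5423 Ω
  Rp2 = R4 ‖ Rs1 (parallel, both between nodes 0 and 2) = 1/(1/180 + 1/5423) = 174.2 Ω
R_th = 174.2 Ω
I_n = V_th/R_th = 0.04049/174.2 = 0.0002324 A, and R_n = R_th = 174.2 Ω

Final answer: I_n = 0.0002324 A, R_n = 174.2 Ω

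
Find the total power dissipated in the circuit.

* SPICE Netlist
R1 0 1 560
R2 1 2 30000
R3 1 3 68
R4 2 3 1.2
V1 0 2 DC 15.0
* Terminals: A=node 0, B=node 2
Nodal analysis, taking node 2 as the 0 V reference.
Source V1 fixes V_0 = 15 V.
KCL at each unknown node (sum of currents leaving = 0; resistances in Ω):
  Node 1: (V_1 - 15)/560 + (V_1 - 0)/30000 + (V_1 - V_3)/68 = 0
  Node 3: (V_3 - V_1)/68 + (V_3 - 0)/1.2 = 0
Collecting terms (coefficients in siemens):
  0.01652·V_1 - 0.01471·V_3 = 0.02679
  0.848·V_3 - 0.01471·V_1 = 0
Determinant D = (0.01652)(0.848) - (-0.01471)(-0.01471) = 0.0138
V_1 = [(0.02679)(0.848) - (-0.01471)(0)]/D = 1.646 V
V_3 = [(0.01652)(0) - (0.02679)(-0.01471)]/D = 0.02855 V
Power in each resistor, P = (ΔV)²/R:
  P_R1 = (15 - 1.646)²/560 = 0.3184 W
  P_R2 = (1.646 - 0)²/30000 = 0.00009035 W
  P_R3 = (1.646 - 0.02855)²/68 = 0.03849 W
  P_R4 = (0 - 0.02855)²/1.2 = 0.0006792 W
P_total = P_R1 + P_R2 + P_R3 + P_R4 = 0.3577 W

Final answer: 0.3577 W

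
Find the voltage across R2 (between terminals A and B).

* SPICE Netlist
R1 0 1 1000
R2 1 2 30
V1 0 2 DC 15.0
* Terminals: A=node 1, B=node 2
R1 and R2 are in series across V1 (node 0 → node 1 → node 2), and the output A–B is taken across R2, so this is a voltage divider.
Series current: I = V1/(R1 + R2) = 15/(1000 + 30) = 15/1030 = 0.01456 A
V_R2 = I × R2 = V1 × R2/(R1 + R2) = 15 × 30/1030 = 0.4369 V

Final answer: 0.4369 V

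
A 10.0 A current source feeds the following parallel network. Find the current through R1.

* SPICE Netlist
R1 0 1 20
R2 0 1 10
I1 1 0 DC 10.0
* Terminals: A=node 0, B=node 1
All resistors sit directly between nodes 0 and 1, so they are in parallel and share one voltage V; the full source current 10 A splits among them.
1/R_par = 1/20 + 1/10 = 0.15 S  =>  R_par = 6.667 Ω
V = I × R_par = 10 × 6.667 = 66.67 V
I_R1 = V/R1 = 66.67/20 = 3.333 A

Final answer: 3.333 A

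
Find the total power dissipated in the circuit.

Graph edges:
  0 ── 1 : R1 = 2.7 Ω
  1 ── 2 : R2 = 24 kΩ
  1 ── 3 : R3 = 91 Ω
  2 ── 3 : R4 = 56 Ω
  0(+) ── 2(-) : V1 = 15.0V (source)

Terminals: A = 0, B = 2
Nodal analysis, taking node 2 as the 0 V reference.
Source V1 fixes V_0 = 15 V.
KCL at each unknown node (sum of currents leaving = 0; resistances in Ω):
  Node 1: (V_1 - 15)/2.7 + (V_1 - 0)/24000 + (V_1 - V_3)/91 = 0
  Node 3: (V_3 - V_1)/91 + (V_3 - 0)/56 = 0
Collecting terms (coefficients in siemens):
  0.3814·V_1 - 0.01099·V_3 = 5.556
  0.02885·V_3 - 0.01099·V_1 = 0
Determinant D = (0.3814)(0.02885) - (-0.01099)(-0.01099) = 0.01088
V_1 = [(5.556)(0.02885) - (-0.01099)(0)]/D = 14.73 V
V_3 = [(0.3814)(0) - (5.556)(-0.01099)]/D = 5.611 V
Power in each resistor, P = (ΔV)²/R:
  P_R1 = (15 - 14.73)²/2.7 = 0.02744 W
  P_R2 = (14.73 - 0)²/24000 = 0.009038 W
  P_R3 = (14.73 - 5.611)²/91 = 0.9134 W
  P_R4 = (0 - 5.611)²/56 = 0.5621 W
P_total = P_R1 + P_R2 + P_R3 + P_R4 = 1.512 W

Final answer: 1.512 W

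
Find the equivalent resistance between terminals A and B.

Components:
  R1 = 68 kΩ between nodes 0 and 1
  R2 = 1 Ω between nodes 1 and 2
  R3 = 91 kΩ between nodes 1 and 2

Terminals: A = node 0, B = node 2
Reduce the network between node 0 (A) and node 2 (B) by series/parallel combination:
  Rp1 = R2 ‖ R3 (parallel, both between nodes 1 and 2) = 1/(1/1 + 1/91000) = 1 Ω
  Rs1 = R1 + Rp1 (series, joined only at node 1) = 68000 + 1 = 68000 Ω
R_eq = 68 kΩ

Final answer: 68 kΩ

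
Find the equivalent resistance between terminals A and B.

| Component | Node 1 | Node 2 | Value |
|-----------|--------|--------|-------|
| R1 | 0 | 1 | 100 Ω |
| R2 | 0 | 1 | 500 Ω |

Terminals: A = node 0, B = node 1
Reduce the network between node 0 (A) and node 1 (B) by series/parallel combination:
  Rp1 = R1 ‖ R2 (parallel, both between nodes 0 and 1) = 1/(1/100 + 1/500) = 83.33 Ω
R_eq = 83.33 Ω

Final answer: 83.33 Ω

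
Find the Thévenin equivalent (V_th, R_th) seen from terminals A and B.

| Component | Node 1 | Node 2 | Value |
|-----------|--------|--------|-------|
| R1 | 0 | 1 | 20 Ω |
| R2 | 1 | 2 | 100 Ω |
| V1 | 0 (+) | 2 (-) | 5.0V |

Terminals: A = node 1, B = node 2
Step 1 — V_th is the open-circuit voltage V_A - V_B (nothing connected across the terminals).
Nodal analysis, taking node 2 as the 0 V reference.
Source V1 fixes V_0 = 5 V.
KCL at each unknown node (sum of currents leaving = 0; resistances in Ω):
  Node 1: (V_1 - 5)/20 + (V_1 - 0)/100 = 0
Collecting terms: 0.06 × V_1 = 0.25  =>  V_1 = 4.167 V
V_th = V_1 - V_2 = 4.167 - 0 = 4.167 V
Step 2 — R_th: zero the source — replace V1 by a short circuit (node 2 merges into node 0) — and find the resistance seen between A (node 1) and B (node 0).
Reduce the network between node 1 (A) and node 0 (B) by series/parallel combination:
  Rp1 = R1 ‖ R2 (parallel, both between nodes 0 and 1) = 1/(1/20 + 1/100) = 16.67 Ω
R_th = 16.67 Ω

Final answer: V_th = 4.167 V, R_th = 16.67 Ω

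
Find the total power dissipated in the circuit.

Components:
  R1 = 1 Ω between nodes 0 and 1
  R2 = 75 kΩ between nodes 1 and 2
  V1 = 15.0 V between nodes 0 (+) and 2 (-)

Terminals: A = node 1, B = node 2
Nodal analysis, taking node 2 as the 0 V reference.
Source V1 fixes V_0 = 15 V.
KCL at each unknown node (sum of currents leaving = 0; resistances in Ω):
  Node 1: (V_1 - 15)/1 + (V_1 - 0)/75000 = 0
Collecting terms: 1 × V_1 = 15  =>  V_1 = 15 V
Power in each resistor, P = (ΔV)²/R:
  P_R1 = (15 - 15)²/1 = 0.00000004 W
  P_R2 = (15 - 0)²/75000 = 0.003 W
P_total = P_R1 + P_R2 = 0.003 W

Final answer: 0.003 W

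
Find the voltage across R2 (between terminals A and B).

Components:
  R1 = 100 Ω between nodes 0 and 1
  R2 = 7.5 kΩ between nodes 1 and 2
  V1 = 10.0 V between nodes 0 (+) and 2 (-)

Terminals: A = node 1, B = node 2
R1 and R2 are in series across V1 (node 0 → node 1 → node 2), and the output A–B is taken across R2, so this is a voltage divider.
Series current: I = V1/(R1 + R2) = 10/(100 + 7500) = 10/7600 = 0.001316 A
V_R2 = I × R2 = V1 × R2/(R1 + R2) = 10 × 7500/7600 = 9.868 V

Final answer: 9.868 V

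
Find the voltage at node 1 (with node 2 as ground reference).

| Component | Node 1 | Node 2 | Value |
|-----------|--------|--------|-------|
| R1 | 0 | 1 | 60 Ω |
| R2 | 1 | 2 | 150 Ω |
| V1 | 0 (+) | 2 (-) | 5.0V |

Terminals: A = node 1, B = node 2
Nodal analysis, taking node 2 as the 0 V reference.
Source V1 fixes V_0 = 5 V.
KCL at each unknown node (sum of currents leaving = 0; resistances in Ω):
  Node 1: (V_1 - 5)/60 + (V_1 - 0)/150 = 0
Collecting terms: 0.02333 × V_1 = 0.08333  =>  V_1 = 3.571 V
The requested potential is V_1 = 3.571 V.

Final answer: V_1 = 3.571 V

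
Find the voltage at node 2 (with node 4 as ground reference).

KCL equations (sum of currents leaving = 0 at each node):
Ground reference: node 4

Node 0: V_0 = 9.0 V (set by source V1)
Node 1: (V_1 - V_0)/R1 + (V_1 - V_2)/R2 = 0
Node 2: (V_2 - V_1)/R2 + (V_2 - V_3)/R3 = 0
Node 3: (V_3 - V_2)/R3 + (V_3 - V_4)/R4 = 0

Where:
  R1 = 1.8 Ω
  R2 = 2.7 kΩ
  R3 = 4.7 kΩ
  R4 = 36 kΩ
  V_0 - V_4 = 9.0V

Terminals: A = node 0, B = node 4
Nodal analysis, taking node 4 as the 0 V reference.
Source V1 fixes V_0 = 9 V.
KCL at each unknown node (sum of currents leaving = 0; resistances in Ω):
  Node 1: (V_1 - 9)/1.8 + (V_1 - V_2)/2700 = 0
  Node 2: (V_2 - V_1)/2700 + (V_2 - V_3)/4700 = 0
  Node 3: (V_3 - V_2)/4700 + (V_3 - 0)/36000 = 0
Collecting terms (coefficients in siemens):
  0.5559·V_1 - 0.0003704·V_2 = 5
  0.0005831·V_2 - 0.0003704·V_1 - 0.0002128·V_3 = 0
  0.0002405·V_3 - 0.0002128·V_2 = 0
Solving these 3 simultaneous equations (Gaussian elimination) gives:
  V_1 = 9 V, V_2 = 8.44 V, V_3 = 7.465 V
The requested potential is V_2 = 8.44 V.

Final answer: V_2 = 8.44 V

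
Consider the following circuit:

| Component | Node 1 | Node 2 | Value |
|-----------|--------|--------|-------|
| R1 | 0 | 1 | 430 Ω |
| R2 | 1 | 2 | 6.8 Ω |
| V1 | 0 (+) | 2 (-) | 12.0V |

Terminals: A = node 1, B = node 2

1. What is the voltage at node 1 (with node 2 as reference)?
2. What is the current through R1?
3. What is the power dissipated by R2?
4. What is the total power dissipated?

Nodal analysis, taking node 2 as the 0 V reference.
Source V1 fixes V_0 = 12 V.
KCL at each unknown node (sum of currents leaving = 0; resistances in Ω):
  Node 1: (V_1 - 12)/430 + (V_1 - 0)/6.8 = 0
Collecting terms: 0.1494 × V_1 = 0.02791  =>  V_1 = 0.1868 V
Part 1:
  Read off the nodal solution: V_1 = 0.1868 V
Part 2:
  I_R1 = (V_0 - V_1)/R1 = (12 - 0.1868)/430 = 0.02747 A
  Magnitude: I_R1 = 0.02747 A
Part 3:
  I_R2 = (V_1 - V_2)/R2 = (0.1868 - 0)/6.8 = 0.02747 A
  P_R2 = I_R2² × R2 = (0.02747)² × 6.8 = 0.005132 W
Part 4:
  Power in each resistor, P = (ΔV)²/R:
    P_R1 = (12 - 0.1868)²/430 = 0.3245 W
    P_R2 = (0.1868 - 0)²/6.8 = 0.005132 W
  P_total = P_R1 + P_R2 = 0.3297 W

Final answers:
1. V_1 = 0.1868 V
2. I_R1 = 0.02747 A
3. P_R2 = 0.005132 W
4. P_total = 0.3297 W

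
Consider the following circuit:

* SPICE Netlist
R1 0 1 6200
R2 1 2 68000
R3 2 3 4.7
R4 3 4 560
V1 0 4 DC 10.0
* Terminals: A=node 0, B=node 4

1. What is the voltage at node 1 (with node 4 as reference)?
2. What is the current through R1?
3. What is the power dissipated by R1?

Nodal analysis, taking node 4 as the 0 V reference.
Source V1 fixes V_0 = 10 V.
KCL at each unknown node (sum of currents leaving = 0; resistances in Ω):
  Node 1: (V_1 - 10)/6200 + (V_1 - V_2)/68000 = 0
  Node 2: (V_2 - V_1)/68000 + (V_2 - V_3)/4.7 = 0
  Node 3: (V_3 - V_2)/4.7 + (V_3 - 0)/560 = 0
Collecting terms (coefficients in siemens):
  0.000176·V_1 - 0.00001471·V_2 = 0.001613
  0.2128·V_2 - 0.00001471·V_1 - 0.2128·V_3 = 0
  0.2146·V_3 - 0.2128·V_2 = 0
Solving these 3 simultaneous equations (Gaussian elimination) gives:
  V_1 = 9.171 V, V_2 = 0.07553 V, V_3 = 0.0749 V
Part 1:
  Read off the nodal solution: V_1 = 9.171 V
Part 2:
  I_R1 = (V_0 - V_1)/R1 = (10 - 9.171)/6200 = 0.0001338 A
  Magnitude: I_R1 = 0.0001338 A
Part 3:
  I_R1 = (V_0 - V_1)/R1 = (10 - 9.171)/6200 = 0.0001338 A
  P_R1 = I_R1² × R1 = (0.0001338)² × 6200 = 0.0001109 W

Final answers:
1. V_1 = 9.171 V
2. I_R1 = 0.0001338 A
3. P_R1 = 0.0001109 W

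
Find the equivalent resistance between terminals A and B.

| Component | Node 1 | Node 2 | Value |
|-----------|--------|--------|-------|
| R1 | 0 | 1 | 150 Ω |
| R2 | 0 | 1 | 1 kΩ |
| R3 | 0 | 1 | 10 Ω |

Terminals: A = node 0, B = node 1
Reduce the network between node 0 (A) and node 1 (B) by series/parallel combination:
  Rp1 = R1 ‖ R2 ‖ R3 (parallel, all between nodes 0 and 1) = 1/(1/150 + 1/1000 + 1/10) = 9.288 Ω
R_eq = 9.288 Ω

Final answer: 9.288 Ω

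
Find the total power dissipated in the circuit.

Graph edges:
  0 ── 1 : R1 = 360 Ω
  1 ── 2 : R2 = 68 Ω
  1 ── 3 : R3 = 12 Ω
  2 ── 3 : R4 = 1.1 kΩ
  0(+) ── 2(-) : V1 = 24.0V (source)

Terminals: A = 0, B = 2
Nodal analysis, taking node 2 as the 0 V reference.
Source V1 fixes V_0 = 24 V.
KCL at each unknown node (sum of currents leaving = 0; resistances in Ω):
  Node 1: (V_1 - 24)/360 + (V_1 - 0)/68 + (V_1 - V_3)/12 = 0
  Node 3: (V_3 - V_1)/12 + (V_3 - 0)/1100 = 0
Collecting terms (coefficients in siemens):
  0.1008·V_1 - 0.08333·V_3 = 0.06667
  0.08424·V_3 - 0.08333·V_1 = 0
Determinant D = (0.1008)(0.08424) - (-0.08333)(-0.08333) = 0.001549
V_1 = [(0.06667)(0.08424) - (-0.08333)(0)]/D = 3.627 V
V_3 = [(0.1008)(0) - (0.06667)(-0.08333)]/D = 3.587 V
Power in each resistor, P = (ΔV)²/R:
  P_R1 = (24 - 3.627)²/360 = 1.153 W
  P_R2 = (3.627 - 0)²/68 = 0.1934 W
  P_R3 = (3.627 - 3.587)²/12 = 0.0001276 W
  P_R4 = (0 - 3.587)²/1100 = 0.0117 W
P_total = P_R1 + P_R2 + P_R3 + P_R4 = 1.358 W

Final answer: 1.358 W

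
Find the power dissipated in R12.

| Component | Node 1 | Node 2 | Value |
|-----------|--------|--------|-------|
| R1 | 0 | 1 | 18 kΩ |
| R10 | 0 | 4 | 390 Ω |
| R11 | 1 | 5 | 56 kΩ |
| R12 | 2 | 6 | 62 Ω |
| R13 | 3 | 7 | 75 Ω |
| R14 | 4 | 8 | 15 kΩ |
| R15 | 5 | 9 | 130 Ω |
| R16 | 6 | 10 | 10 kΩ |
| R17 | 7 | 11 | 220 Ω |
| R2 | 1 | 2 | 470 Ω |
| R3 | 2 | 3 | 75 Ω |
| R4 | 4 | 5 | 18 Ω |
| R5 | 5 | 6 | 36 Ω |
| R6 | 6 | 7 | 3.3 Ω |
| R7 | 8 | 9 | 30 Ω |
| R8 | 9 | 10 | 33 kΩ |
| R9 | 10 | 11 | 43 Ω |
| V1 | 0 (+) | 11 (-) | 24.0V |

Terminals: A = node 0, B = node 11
Nodal analysis, taking node 11 as the 0 V reference.
Source V1 fixes V_0 = 24 V.
KCL at each unknown node (sum of currents leaving = 0; resistances in Ω):
  Node 1: (V_1 - 24)/18000 + (V_1 - V_2)/470 + (V_1 - V_5)/56000 = 0
  Node 2: (V_2 - V_1)/470 + (V_2 - V_3)/75 + (V_2 - V_6)/62 = 0
  Node 3: (V_3 - V_2)/75 + (V_3 - V_7)/75 = 0
  Node 4: (V_4 - V_5)/18 + (V_4 - 24)/390 + (V_4 - V_8)/15000 = 0
  Node 5: (V_5 - V_4)/18 + (V_5 - V_6)/36 + (V_5 - V_1)/56000 + (V_5 - V_9)/130 = 0
  Node 6: (V_6 - V_5)/36 + (V_6 - V_7)/3.3 + (V_6 - V_2)/62 + (V_6 - V_10)/10000 = 0
  Node 7: (V_7 - V_6)/3.3 + (V_7 - V_3)/75 + (V_7 - 0)/220 = 0
  Node 8: (V_8 - V_9)/30 + (V_8 - V_4)/15000 = 0
  Node 9: (V_9 - V_8)/30 + (V_9 - V_10)/33000 + (V_9 - V_5)/130 = 0
  Node 10: (V_10 - V_9)/33000 + (V_10 - 0)/43 + (V_10 - V_6)/10000 = 0
Collecting terms (coefficients in siemens):
  0.002201·V_1 - 0.002128·V_2 - 0.00001786·V_5 = 0.001333
  0.03159·V_2 - 0.002128·V_1 - 0.01333·V_3 - 0.01613·V_6 = 0
  0.02667·V_3 - 0.01333·V_2 - 0.01333·V_7 = 0
  0.05819·V_4 - 0.05556·V_5 - 0.00006667·V_8 = 0.06154
  0.09104·V_5 - 0.00001786·V_1 - 0.05556·V_4 - 0.02778·V_6 - 0.007692·V_9 = 0
  0.347·V_6 - 0.01613·V_2 - 0.02778·V_5 - 0.303·V_7 - 0.0001·V_10 = 0
  0.3209·V_7 - 0.01333·V_3 - 0.303·V_6 = 0
  0.0334·V_8 - 0.00006667·V_4 - 0.03333·V_9 = 0
  0.04106·V_9 - 0.007692·V_5 - 0.03333·V_8 - 0.0000303·V_10 = 0
  0.02339·V_10 - 0.0001·V_6 - 0.0000303·V_9 = 0
Solving these 10 simultaneous equations (Gaussian elimination) gives:
  V_1 = 8.421 V, V_2 = 8.007 V, V_3 = 7.947 V, V_4 = 9.938 V
  V_5 = 9.29 V, V_6 = 8.002 V, V_7 = 7.886 V, V_8 = 9.261 V
  V_9 = 9.259 V, V_10 = 0.04622 V
I_R12 = (V_2 - V_6)/R12 = (8.007 - 8.002)/62 = 0.00007785 A
P_R12 = I_R12² × R12 = (0.00007785)² × 62 = 0.0000003758 W

Final answer: 3.758e-07 W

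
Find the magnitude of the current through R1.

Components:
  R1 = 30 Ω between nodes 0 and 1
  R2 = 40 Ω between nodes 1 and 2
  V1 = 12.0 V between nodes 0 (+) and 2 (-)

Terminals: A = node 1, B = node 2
Nodal analysis, taking node 2 as the 0 V reference.
Source V1 fixes V_0 = 12 V.
KCL at each unknown node (sum of currents leaving = 0; resistances in Ω):
  Node 1: (V_1 - 12)/30 + (V_1 - 0)/40 = 0
Collecting terms: 0.05833 × V_1 = 0.4  =>  V_1 = 6.857 V
I_R1 = (V_0 - V_1)/R1 = (12 - 6.857)/30 = 0.1714 A
|I_R1| = 0.1714 A

Final answer: |I_R1| = 0.1714 A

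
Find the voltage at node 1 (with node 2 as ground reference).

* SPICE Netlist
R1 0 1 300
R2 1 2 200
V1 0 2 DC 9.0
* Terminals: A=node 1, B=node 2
Nodal analysis, taking node 2 as the 0 V reference.
Source V1 fixes V_0 = 9 V.
KCL at each unknown node (sum of currents leaving = 0; resistances in Ω):
  Node 1: (V_1 - 9)/300 + (V_1 - 0)/200 = 0
Collecting terms: 0.008333 × V_1 = 0.03  =>  V_1 = 3.6 V
The requested potential is V_1 = 3.6 V.

Final answer: V_1 = 3.6 V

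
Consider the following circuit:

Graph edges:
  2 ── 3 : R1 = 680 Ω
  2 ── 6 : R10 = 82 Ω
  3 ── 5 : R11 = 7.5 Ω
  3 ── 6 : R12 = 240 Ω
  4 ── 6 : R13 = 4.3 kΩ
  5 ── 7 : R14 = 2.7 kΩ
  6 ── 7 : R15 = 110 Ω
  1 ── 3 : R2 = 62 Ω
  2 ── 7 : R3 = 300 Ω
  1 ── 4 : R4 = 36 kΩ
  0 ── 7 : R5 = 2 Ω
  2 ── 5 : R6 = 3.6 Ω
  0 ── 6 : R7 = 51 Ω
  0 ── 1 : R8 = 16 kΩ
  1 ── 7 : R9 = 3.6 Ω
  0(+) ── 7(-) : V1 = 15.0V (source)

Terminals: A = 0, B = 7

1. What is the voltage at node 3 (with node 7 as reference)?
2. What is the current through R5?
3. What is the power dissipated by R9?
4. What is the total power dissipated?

Nodal analysis, taking node 7 as the 0 V reference.
Source V1 fixes V_0 = 15 V.
KCL at each unknown node (sum of currents leaving = 0; resistances in Ω):
  Node 1: (V_1 - V_3)/62 + (V_1 - V_4)/36000 + (V_1 - 15)/16000 + (V_1 - 0)/3.6 = 0
  Node 2: (V_2 - V_3)/680 + (V_2 - 0)/300 + (V_2 - V_5)/3.6 + (V_2 - V_6)/82 = 0
  Node 3: (V_3 - V_2)/680 + (V_3 - V_1)/62 + (V_3 - V_5)/7.5 + (V_3 - V_6)/240 = 0
  Node 4: (V_4 - V_1)/36000 + (V_4 - V_6)/4300 = 0
  Node 5: (V_5 - V_2)/3.6 + (V_5 - V_3)/7.5 + (V_5 - 0)/2700 = 0
  Node 6: (V_6 - 15)/51 + (V_6 - V_2)/82 + (V_6 - V_3)/240 + (V_6 - V_4)/4300 + (V_6 - 0)/110 = 0
Collecting terms (coefficients in siemens):
  0.294·V_1 - 0.01613·V_3 - 0.00002778·V_4 = 0.0009375
  0.2948·V_2 - 0.001471·V_3 - 0.2778·V_5 - 0.0122·V_6 = 0
  0.1551·V_3 - 0.01613·V_1 - 0.001471·V_2 - 0.1333·V_5 - 0.004167·V_6 = 0
  0.0002603·V_4 - 0.00002778·V_1 - 0.0002326·V_6 = 0
  0.4115·V_5 - 0.2778·V_2 - 0.1333·V_3 = 0
  0.04529·V_6 - 0.0122·V_2 - 0.004167·V_3 - 0.0002326·V_4 = 0.2941
Solving these 6 simultaneous equations (Gaussian elimination) gives:
  V_1 = 0.1952 V, V_2 = 3.872 V, V_3 = 3.488 V, V_4 = 7.072 V
  V_5 = 3.744 V, V_6 = 7.893 V
Part 1:
  Read off the nodal solution: V_3 = 3.488 V
Part 2:
  I_R5 = (V_0 - V_7)/R5 = (15 - 0)/2 = 7.5 A
  Magnitude: I_R5 = 7.5 A
Part 3:
  I_R9 = (V_1 - V_7)/R9 = (0.1952 - 0)/3.6 = 0.05422 A
  P_R9 = I_R9² × R9 = (0.05422)² × 3.6 = 0.01058 W
Part 4:
  Power in each resistor, P = (ΔV)²/R:
    P_R1 = (3.872 - 3.488)²/680 = 0.0002173 W
    P_R2 = (0.1952 - 3.488)²/62 = 0.1748 W
    P_R3 = (3.872 - 0)²/300 = 0.04998 W
    P_R4 = (0.1952 - 7.072)²/36000 = 0.001314 W
    P_R5 = (15 - 0)²/2 = 112.5 W
    P_R6 = (3.872 - 3.744)²/3.6 = 0.004554 W
    P_R7 = (15 - 7.893)²/51 = 0.9903 W
    P_R8 = (15 - 0.1952)²/16000 = 0.0137 W
    P_R9 = (0.1952 - 0)²/3.6 = 0.01058 W
    P_R10 = (3.872 - 7.893)²/82 = 0.1972 W
    P_R11 = (3.488 - 3.744)²/7.5 = 0.008763 W
    P_R12 = (3.488 - 7.893)²/240 = 0.08088 W
    P_R13 = (7.072 - 7.893)²/4300 = 0.0001569 W
    P_R14 = (3.744 - 0)²/2700 = 0.005192 W
    P_R15 = (7.893 - 0)²/110 = 0.5664 W
  P_total = P_R1 + P_R2 + P_R3 + P_R4 + P_R5 + P_R6 + P_R7 + P_R8 + P_R9 + P_R10 + P_R11 + P_R12 + P_R13 + P_R14 + P_R15 = 114.6 W

Final answers:
1. V_3 = 3.488 V
2. I_R5 = 7.5 A
3. P_R9 = 0.01058 W
4. P_total = 114.6 W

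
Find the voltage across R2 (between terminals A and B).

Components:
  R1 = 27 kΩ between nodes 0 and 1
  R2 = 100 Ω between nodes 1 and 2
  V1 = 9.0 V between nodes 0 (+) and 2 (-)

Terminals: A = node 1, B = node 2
R1 and R2 are in series across V1 (node 0 → node 1 → node 2), and the output A–B is taken across R2, so this is a voltage divider.
Series current: I = V1/(R1 + R2) = 9/(27000 + 100) = 9/27100 = 0.0003321 A
V_R2 = I × R2 = V1 × R2/(R1 + R2) = 9 × 100/27100 = 0.03321 V

Final answer: 0.03321 V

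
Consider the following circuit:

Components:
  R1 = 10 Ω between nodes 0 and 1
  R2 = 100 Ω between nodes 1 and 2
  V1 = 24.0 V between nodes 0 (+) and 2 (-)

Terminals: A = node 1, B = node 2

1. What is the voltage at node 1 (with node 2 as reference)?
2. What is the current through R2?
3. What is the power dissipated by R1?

Nodal analysis, taking node 2 as the 0 V reference.
Source V1 fixes V_0 = 24 V.
KCL at each unknown node (sum of currents leaving = 0; resistances in Ω):
  Node 1: (V_1 - 24)/10 + (V_1 - 0)/100 = 0
Collecting terms: 0.11 × V_1 = 2.4  =>  V_1 = 21.82 V
Part 1:
  Read off the nodal solution: V_1 = 21.82 V
Part 2:
  I_R2 = (V_1 - V_2)/R2 = (21.82 - 0)/100 = 0.2182 A
  Magnitude: I_R2 = 0.2182 A
Part 3:
  I_R1 = (V_0 - V_1)/R1 = (24 - 21.82)/10 = 0.2182 A
  P_R1 = I_R1² × R1 = (0.2182)² × 10 = 0.476 W

Final answers:
1. V_1 = 21.82 V
2. I_R2 = 0.2182 A
3. P_R1 = 0.476 W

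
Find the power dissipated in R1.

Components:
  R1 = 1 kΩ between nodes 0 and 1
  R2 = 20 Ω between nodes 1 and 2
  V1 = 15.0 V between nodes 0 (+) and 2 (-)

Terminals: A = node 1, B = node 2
Nodal analysis, taking node 2 as the 0 V reference.
Source V1 fixes V_0 = 15 V.
KCL at each unknown node (sum of currents leaving = 0; resistances in Ω):
  Node 1: (V_1 - 15)/1000 + (V_1 - 0)/20 = 0
Collecting terms: 0.051 × V_1 = 0.015  =>  V_1 = 0.2941 V
I_R1 = (V_0 - V_1)/R1 = (15 - 0.2941)/1000 = 0.01471 A
P_R1 = I_R1² × R1 = (0.01471)² × 1000 = 0.2163 W

Final answer: 0.2163 W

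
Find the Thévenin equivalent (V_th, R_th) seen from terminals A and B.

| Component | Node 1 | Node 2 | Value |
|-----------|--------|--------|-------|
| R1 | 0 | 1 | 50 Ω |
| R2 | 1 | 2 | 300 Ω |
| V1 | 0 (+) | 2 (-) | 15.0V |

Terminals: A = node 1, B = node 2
Step 1 — V_th is the open-circuit voltage V_A - V_B (nothing connected across the terminals).
Nodal analysis, taking node 2 as the 0 V reference.
Source V1 fixes V_0 = 15 V.
KCL at each unknown node (sum of currents leaving = 0; resistances in Ω):
  Node 1: (V_1 - 15)/50 + (V_1 - 0)/300 = 0
Collecting terms: 0.02333 × V_1 = 0.3  =>  V_1 = 12.86 V
V_th = V_1 - V_2 = 12.86 - 0 = 12.86 V
Step 2 — R_th: zero the source — replace V1 by a short circuit (node 2 merges into node 0) — and find the resistance seen between A (node 1) and B (node 0).
Reduce the network between node 1 (A) and node 0 (B) by series/parallel combination:
  Rp1 = R1 ‖ R2 (parallel, both between nodes 0 and 1) = 1/(1/50 + 1/300) = 42.86 Ω
R_th = 42.86 Ω

Final answer: V_th = 12.86 V, R_th = 42.86 Ω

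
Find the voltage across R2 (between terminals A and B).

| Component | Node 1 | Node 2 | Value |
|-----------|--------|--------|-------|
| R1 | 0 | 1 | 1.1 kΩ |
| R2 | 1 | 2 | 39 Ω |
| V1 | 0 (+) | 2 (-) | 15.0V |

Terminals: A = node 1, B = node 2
R1 and R2 are in series across V1 (node 0 → node 1 → node 2), and the output A–B is taken across R2, so this is a voltage divider.
Series current: I = V1/(R1 + R2) = 15/(1100 + 39) = 15/1139 = 0.01317 A
V_R2 = I × R2 = V1 × R2/(R1 + R2) = 15 × 39/1139 = 0.5136 V

Final answer: 0.5136 V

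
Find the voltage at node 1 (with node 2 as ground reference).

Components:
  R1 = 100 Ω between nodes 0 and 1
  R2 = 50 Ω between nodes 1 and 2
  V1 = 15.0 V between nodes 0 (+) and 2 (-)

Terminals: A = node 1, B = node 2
Nodal analysis, taking node 2 as the 0 V reference.
Source V1 fixes V_0 = 15 V.
KCL at each unknown node (sum of currents leaving = 0; resistances in Ω):
  Node 1: (V_1 - 15)/100 + (V_1 - 0)/50 = 0
Collecting terms: 0.03 × V_1 = 0.15  =>  V_1 = 5 V
The requested potential is V_1 = 5 V.

Final answer: V_1 = 5 V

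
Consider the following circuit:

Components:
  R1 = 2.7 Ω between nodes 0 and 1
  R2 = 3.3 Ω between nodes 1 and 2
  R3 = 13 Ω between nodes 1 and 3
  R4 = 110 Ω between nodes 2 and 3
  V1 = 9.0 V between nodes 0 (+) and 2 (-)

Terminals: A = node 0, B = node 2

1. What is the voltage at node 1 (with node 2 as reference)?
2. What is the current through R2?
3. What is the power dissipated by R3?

Nodal analysis, taking node 2 as the 0 V reference.
Source V1 fixes V_0 = 9 V.
KCL at each unknown node (sum of currents leaving = 0; resistances in Ω):
  Node 1: (V_1 - 9)/2.7 + (V_1 - 0)/3.3 + (V_1 - V_3)/13 = 0
  Node 3: (V_3 - V_1)/13 + (V_3 - 0)/110 = 0
Collecting terms (coefficients in siemens):
  0.7503·V_1 - 0.07692·V_3 = 3.333
  0.08601·V_3 - 0.07692·V_1 = 0
Determinant D = (0.7503)(0.08601) - (-0.07692)(-0.07692) = 0.05862
V_1 = [(3.333)(0.08601) - (-0.07692)(0)]/D = 4.891 V
V_3 = [(0.7503)(0) - (3.333)(-0.07692)]/D = 4.374 V
Part 1:
  Read off the nodal solution: V_1 = 4.891 V
Part 2:
  I_R2 = (V_1 - V_2)/R2 = (4.891 - 0)/3.3 = 1.482 A
  Magnitude: I_R2 = 1.482 A
Part 3:
  I_R3 = (V_1 - V_3)/R3 = (4.891 - 4.374)/13 = 0.03976 A
  P_R3 = I_R3² × R3 = (0.03976)² × 13 = 0.02056 W

Final answers:
1. V_1 = 4.891 V
2. I_R2 = 1.482 A
3. P_R3 = 0.02056 W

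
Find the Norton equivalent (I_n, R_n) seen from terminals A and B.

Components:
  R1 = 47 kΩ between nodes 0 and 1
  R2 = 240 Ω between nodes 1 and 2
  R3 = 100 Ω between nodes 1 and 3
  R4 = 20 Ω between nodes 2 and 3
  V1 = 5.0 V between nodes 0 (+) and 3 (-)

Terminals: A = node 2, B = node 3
Find the Thévenin equivalent first; then I_n = V_th/R_th and R_n = R_th.
Step 1 — V_th is the open-circuit voltage V_A - V_B (nothing connected across the terminals).
Nodal analysis, taking node 3 as the 0 V reference.
Source V1 fixes V_0 = 5 V.
KCL at each unknown node (sum of currents leaving = 0; resistances in Ω):
  Node 1: (V_1 - 5)/47000 + (V_1 - V_2)/240 + (V_1 - 0)/100 = 0
  Node 2: (V_2 - V_1)/240 + (V_2 - 0)/20 = 0
Collecting terms (coefficients in siemens):
  0.01419·V_1 - 0.004167·V_2 = 0.0001064
  0.05417·V_2 - 0.004167·V_1 = 0
Determinant D = (0.01419)(0.05417) - (-0.004167)(-0.004167) = 0.0007512
V_1 = [(0.0001064)(0.05417) - (-0.004167)(0)]/D = 0.007671 V
V_2 = [(0.01419)(0) - (0.0001064)(-0.004167)]/D = 0.0005901 V
V_th = V_2 - V_3 = 0.0005901 - 0 = 0.0005901 V
Step 2 — R_th: zero the source — replace V1 by a short circuit (node 3 merges into node 0) — and find the resistance seen between A (node 2) and B (node 0).
Reduce the network between node 2 (A) and node 0 (B) by series/parallel combination:
  Rp1 = R1 ‖ R3 (parallel, both between nodes 0 and 1) = 1/(1/47000 + 1/100) = 99.79 Ω
  Rs1 = R2 + Rp1 (series, joined only at node 1) = 240 + 99.79 = 339.8 Ω
  Rp2 = R4 ‖ Rs1 (parallel, both between nodes 0 and 2) = 1/(1/20 + 1/339.8) = 18.89 Ω
R_th = 18.89 Ω
I_n = V_th/R_th = 0.0005901/18.89 = 0.00003124 A, and R_n = R_th = 18.89 Ω

Final answer: I_n = 3.124e-05 A, R_n = 18.89 Ω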